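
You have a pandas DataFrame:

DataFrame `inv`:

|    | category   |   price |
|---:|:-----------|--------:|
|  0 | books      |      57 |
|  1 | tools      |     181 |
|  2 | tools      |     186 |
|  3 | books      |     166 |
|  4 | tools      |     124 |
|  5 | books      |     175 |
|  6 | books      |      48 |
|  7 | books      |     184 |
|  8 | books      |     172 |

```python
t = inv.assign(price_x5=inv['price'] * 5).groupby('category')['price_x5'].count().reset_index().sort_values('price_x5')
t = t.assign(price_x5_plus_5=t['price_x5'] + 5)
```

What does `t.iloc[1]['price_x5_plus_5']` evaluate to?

11

add column price_x5 = inv['price'] * 5:
  category  price  price_x5
0    books     57       285
1    tools    181       905
2    tools    186       930
3    books    166       830
4    tools    124       620
5    books    175       875
6    books     48       240
7    books    184       920
8    books    172       860
group by category, count of price_x5:
category
books    6
tools    3
Name: price_x5, dtype: int64
reset_index():
  category  price_x5
0    books         6
1    tools         3
sort by price_x5:
  category  price_x5
1    tools         3
0    books         6
add column price_x5_plus_5 = t['price_x5'] + 5:
  category  price_x5  price_x5_plus_5
1    tools         3                8
0    books         6               11
Taking the value at position 1, column 'price_x5_plus_5' gives 11.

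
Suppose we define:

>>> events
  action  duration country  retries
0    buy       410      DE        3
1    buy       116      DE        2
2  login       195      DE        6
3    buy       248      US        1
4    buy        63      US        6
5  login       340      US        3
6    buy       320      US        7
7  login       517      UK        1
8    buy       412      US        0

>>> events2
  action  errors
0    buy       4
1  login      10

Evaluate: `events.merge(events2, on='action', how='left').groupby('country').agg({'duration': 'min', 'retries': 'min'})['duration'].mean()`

232.0

merge on 'action' (how='left') → 9 rows:
  action  duration country  retries  errors
0    buy       410      DE        3       4
1    buy       116      DE        2       4
2  login       195      DE        6      10
3    buy       248      US        1       4
4    buy        63      US        6       4
5  login       340      US        3      10
6    buy       320      US        7       4
7  login       517      UK        1      10
8    buy       412      US        0       4
group by country: min(duration), min(retries):
         duration  retries
country                   
DE            116        2
UK            517        1
US             63        0
The mean of column 'duration' is 232.0.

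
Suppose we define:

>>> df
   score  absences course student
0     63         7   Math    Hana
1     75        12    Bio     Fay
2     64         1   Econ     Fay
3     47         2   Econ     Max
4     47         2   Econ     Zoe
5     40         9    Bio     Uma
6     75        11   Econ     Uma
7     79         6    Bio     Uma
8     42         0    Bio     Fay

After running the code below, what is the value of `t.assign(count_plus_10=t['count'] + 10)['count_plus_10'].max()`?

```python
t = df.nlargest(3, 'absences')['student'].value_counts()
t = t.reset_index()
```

take 3 rows with largest absences:
   score  absences course student
1     75        12    Bio     Fay
6     75        11   Econ     Uma
5     40         9    Bio     Uma
value_counts of student:
student
Uma    2
Fay    1
Name: count, dtype: int64
reset_index():
  student  count
0     Uma      2
1     Fay      1
add column count_plus_10 = t['count'] + 10:
  student  count  count_plus_10
0     Uma      2             12
1     Fay      1             11
Then the max of column 'count_plus_10': 12

12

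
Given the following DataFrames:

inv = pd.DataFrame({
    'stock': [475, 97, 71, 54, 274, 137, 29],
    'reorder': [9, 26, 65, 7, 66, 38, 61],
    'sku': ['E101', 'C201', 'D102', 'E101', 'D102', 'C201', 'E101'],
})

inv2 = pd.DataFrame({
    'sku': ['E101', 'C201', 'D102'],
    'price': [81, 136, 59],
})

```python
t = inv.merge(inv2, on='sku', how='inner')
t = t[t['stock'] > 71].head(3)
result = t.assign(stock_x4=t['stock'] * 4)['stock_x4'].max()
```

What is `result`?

1900

merge on 'sku' (how='inner') → 7 rows:
   stock  reorder   sku  price
0    475        9  E101     81
1     97       26  C201    136
2     71       65  D102     59
3     54        7  E101     81
4    274       66  D102     59
5    137       38  C201    136
6     29       61  E101     81
filter rows where stock > 71:
   stock  reorder   sku  price
0    475        9  E101     81
1     97       26  C201    136
4    274       66  D102     59
5    137       38  C201    136
take first 3 rows:
   stock  reorder   sku  price
0    475        9  E101     81
1     97       26  C201    136
4    274       66  D102     59
add column stock_x4 = t['stock'] * 4:
   stock  reorder   sku  price  stock_x4
0    475        9  E101     81      1900
1     97       26  C201    136       388
4    274       66  D102     59      1096
Then the max of column 'stock_x4': 1900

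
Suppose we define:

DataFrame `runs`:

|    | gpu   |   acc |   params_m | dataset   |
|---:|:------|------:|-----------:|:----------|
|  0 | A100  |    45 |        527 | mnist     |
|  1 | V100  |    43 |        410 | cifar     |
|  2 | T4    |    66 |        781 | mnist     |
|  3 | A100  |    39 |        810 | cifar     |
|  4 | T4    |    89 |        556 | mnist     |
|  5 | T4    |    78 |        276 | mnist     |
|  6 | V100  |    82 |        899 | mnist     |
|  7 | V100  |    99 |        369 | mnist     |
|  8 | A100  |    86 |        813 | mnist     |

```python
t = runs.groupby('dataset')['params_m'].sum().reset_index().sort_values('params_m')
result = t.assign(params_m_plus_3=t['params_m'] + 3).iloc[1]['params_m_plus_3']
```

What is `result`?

group by dataset, sum of params_m:
dataset
cifar    1220
mnist    4221
Name: params_m, dtype: int64
reset_index():
  dataset  params_m
0   cifar      1220
1   mnist      4221
sort by params_m:
  dataset  params_m
0   cifar      1220
1   mnist      4221
add column params_m_plus_3 = t['params_m'] + 3:
  dataset  params_m  params_m_plus_3
0   cifar      1220             1223
1   mnist      4221             4224
value at position 1, column 'params_m_plus_3' → 4224

4224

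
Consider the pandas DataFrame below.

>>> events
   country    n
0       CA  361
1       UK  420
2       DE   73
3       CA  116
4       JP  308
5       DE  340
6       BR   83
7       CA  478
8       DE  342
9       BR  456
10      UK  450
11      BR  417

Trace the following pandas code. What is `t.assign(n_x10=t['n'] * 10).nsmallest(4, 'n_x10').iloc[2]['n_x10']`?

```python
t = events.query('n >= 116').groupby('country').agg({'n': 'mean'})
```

filter rows where n >= 116:
   country    n
0       CA  361
1       UK  420
3       CA  116
4       JP  308
5       DE  340
7       CA  478
8       DE  342
9       BR  456
10      UK  450
11      BR  417
group by country, mean of n:
                  n
country            
BR       436.500000
CA       318.333333
DE       341.000000
JP       308.000000
UK       435.000000
add column n_x10 = t['n'] * 10:
                  n        n_x10
country                         
BR       436.500000  4365.000000
CA       318.333333  3183.333333
DE       341.000000  3410.000000
JP       308.000000  3080.000000
UK       435.000000  4350.000000
take 4 rows with smallest n_x10:
                  n        n_x10
country                         
JP       308.000000  3080.000000
CA       318.333333  3183.333333
DE       341.000000  3410.000000
UK       435.000000  4350.000000
Hence 3410.0.

3410.0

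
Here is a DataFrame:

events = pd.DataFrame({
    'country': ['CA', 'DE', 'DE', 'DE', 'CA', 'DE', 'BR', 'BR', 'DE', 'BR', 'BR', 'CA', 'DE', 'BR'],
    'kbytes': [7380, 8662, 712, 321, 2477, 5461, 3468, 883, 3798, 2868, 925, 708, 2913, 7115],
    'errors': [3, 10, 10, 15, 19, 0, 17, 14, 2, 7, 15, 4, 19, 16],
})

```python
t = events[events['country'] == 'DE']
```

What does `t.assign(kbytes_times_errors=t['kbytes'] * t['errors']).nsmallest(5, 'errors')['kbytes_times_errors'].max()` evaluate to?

filter rows where country == 'DE':
   country  kbytes  errors
1       DE    8662      10
2       DE     712      10
3       DE     321      15
5       DE    5461       0
8       DE    3798       2
12      DE    2913      19
add column kbytes_times_errors = t['kbytes'] * t['errors']:
   country  kbytes  errors  kbytes_times_errors
1       DE    8662      10                86620
2       DE     712      10                 7120
3       DE     321      15                 4815
5       DE    5461       0                    0
8       DE    3798       2                 7596
12      DE    2913      19                55347
take 5 rows with smallest errors:
  country  kbytes  errors  kbytes_times_errors
5      DE    5461       0                    0
8      DE    3798       2                 7596
1      DE    8662      10                86620
2      DE     712      10                 7120
3      DE     321      15                 4815
max of column 'kbytes_times_errors' → 86620

86620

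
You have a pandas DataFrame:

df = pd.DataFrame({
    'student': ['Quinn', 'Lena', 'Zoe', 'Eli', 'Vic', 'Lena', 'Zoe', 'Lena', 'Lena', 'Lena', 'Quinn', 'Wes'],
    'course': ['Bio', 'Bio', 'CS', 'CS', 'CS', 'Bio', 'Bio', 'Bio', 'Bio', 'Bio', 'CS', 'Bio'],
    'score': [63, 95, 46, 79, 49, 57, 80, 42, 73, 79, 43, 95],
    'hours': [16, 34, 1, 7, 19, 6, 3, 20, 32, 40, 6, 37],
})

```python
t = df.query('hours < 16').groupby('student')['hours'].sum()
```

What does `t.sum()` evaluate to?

filter rows where hours < 16:
   student course  score  hours
2      Zoe     CS     46      1
3      Eli     CS     79      7
5     Lena    Bio     57      6
6      Zoe    Bio     80      3
10   Quinn     CS     43      6
group by student, sum of hours:
student
Eli      7
Lena     6
Quinn    6
Zoe      4
Name: hours, dtype: int64
Taking the sum of the resulting series gives 23.

23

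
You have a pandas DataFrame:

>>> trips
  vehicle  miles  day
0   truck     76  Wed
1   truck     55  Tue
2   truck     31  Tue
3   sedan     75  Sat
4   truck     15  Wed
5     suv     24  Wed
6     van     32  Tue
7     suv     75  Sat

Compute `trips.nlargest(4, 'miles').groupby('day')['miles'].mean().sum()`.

206.0

take 4 rows with largest miles:
  vehicle  miles  day
0   truck     76  Wed
3   sedan     75  Sat
7     suv     75  Sat
1   truck     55  Tue
group by day, mean of miles:
day
Sat    75.0
Tue    55.0
Wed    76.0
Name: miles, dtype: float64
sum of the resulting series → 206.0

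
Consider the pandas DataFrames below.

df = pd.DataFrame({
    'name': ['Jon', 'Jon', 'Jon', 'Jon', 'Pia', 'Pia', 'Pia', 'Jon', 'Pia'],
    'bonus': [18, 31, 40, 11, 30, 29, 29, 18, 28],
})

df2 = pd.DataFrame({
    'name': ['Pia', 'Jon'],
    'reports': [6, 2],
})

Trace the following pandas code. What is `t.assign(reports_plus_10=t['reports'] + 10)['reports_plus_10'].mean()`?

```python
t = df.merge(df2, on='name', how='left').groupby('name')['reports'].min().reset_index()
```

14.0

merge on 'name' (how='left') → 9 rows:
  name  bonus  reports
0  Jon     18        2
1  Jon     31        2
2  Jon     40        2
3  Jon     11        2
4  Pia     30        6
5  Pia     29        6
6  Pia     29        6
7  Jon     18        2
8  Pia     28        6
group by name, min of reports:
name
Jon    2
Pia    6
Name: reports, dtype: int64
reset_index():
  name  reports
0  Jon        2
1  Pia        6
add column reports_plus_10 = t['reports'] + 10:
  name  reports  reports_plus_10
0  Jon        2               12
1  Pia        6               16
Then the mean of column 'reports_plus_10': 14.0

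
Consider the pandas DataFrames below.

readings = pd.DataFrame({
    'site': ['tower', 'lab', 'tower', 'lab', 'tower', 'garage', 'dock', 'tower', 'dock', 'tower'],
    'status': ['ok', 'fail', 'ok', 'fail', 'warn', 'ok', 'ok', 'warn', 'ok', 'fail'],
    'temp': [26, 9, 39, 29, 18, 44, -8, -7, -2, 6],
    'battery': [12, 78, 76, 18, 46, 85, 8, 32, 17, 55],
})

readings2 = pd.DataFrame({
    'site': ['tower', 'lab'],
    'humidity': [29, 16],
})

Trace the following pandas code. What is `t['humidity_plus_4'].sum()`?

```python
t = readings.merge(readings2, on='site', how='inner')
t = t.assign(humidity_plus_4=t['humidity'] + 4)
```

205

merge on 'site' (how='inner') → 7 rows:
    site status  temp  battery  humidity
0  tower     ok    26       12        29
1    lab   fail     9       78        16
2  tower     ok    39       76        29
3    lab   fail    29       18        16
4  tower   warn    18       46        29
5  tower   warn    -7       32        29
6  tower   fail     6       55        29
add column humidity_plus_4 = t['humidity'] + 4:
    site status  temp  battery  humidity  humidity_plus_4
0  tower     ok    26       12        29               33
1    lab   fail     9       78        16               20
2  tower     ok    39       76        29               33
3    lab   fail    29       18        16               20
4  tower   warn    18       46        29               33
5  tower   warn    -7       32        29               33
6  tower   fail     6       55        29               33
Finally, sum of column 'humidity_plus_4' = 205.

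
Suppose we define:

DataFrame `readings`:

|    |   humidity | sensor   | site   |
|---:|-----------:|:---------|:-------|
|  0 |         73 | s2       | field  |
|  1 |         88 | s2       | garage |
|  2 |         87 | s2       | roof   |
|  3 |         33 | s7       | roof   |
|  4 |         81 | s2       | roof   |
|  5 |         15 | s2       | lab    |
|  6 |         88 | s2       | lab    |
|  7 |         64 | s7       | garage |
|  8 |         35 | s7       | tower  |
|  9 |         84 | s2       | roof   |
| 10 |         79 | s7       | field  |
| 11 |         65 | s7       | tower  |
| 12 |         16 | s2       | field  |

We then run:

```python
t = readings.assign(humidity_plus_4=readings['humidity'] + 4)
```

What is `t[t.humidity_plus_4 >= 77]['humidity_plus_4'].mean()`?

add column humidity_plus_4 = readings['humidity'] + 4:
    humidity sensor    site  humidity_plus_4
0         73     s2   field               77
1         88     s2  garage               92
2         87     s2    roof               91
3         33     s7    roof               37
4         81     s2    roof               85
5         15     s2     lab               19
6         88     s2     lab               92
7         64     s7  garage               68
8         35     s7   tower               39
9         84     s2    roof               88
10        79     s7   field               83
11        65     s7   tower               69
12        16     s2   field               20
filter rows where humidity_plus_4 >= 77:
    humidity sensor    site  humidity_plus_4
0         73     s2   field               77
1         88     s2  garage               92
2         87     s2    roof               91
4         81     s2    roof               85
6         88     s2     lab               92
9         84     s2    roof               88
10        79     s7   field               83
Hence 86.8571428571.

86.8571428571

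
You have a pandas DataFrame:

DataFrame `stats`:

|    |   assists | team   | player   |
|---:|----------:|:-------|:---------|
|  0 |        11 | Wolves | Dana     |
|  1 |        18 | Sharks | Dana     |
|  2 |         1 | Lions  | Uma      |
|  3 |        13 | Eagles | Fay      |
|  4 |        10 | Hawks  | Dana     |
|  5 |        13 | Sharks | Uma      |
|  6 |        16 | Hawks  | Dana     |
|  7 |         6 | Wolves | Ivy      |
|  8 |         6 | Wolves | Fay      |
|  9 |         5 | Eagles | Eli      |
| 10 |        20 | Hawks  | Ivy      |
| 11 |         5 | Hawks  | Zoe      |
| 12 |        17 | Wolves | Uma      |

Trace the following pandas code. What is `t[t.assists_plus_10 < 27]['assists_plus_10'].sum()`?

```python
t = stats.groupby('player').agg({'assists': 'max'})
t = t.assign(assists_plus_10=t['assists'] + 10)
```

53

group by player, max of assists:
        assists
player         
Dana         18
Eli           5
Fay          13
Ivy          20
Uma          17
Zoe           5
add column assists_plus_10 = t['assists'] + 10:
        assists  assists_plus_10
player                          
Dana         18               28
Eli           5               15
Fay          13               23
Ivy          20               30
Uma          17               27
Zoe           5               15
filter rows where assists_plus_10 < 27:
        assists  assists_plus_10
player                          
Eli           5               15
Fay          13               23
Zoe           5               15
The sum of column 'assists_plus_10' is 53.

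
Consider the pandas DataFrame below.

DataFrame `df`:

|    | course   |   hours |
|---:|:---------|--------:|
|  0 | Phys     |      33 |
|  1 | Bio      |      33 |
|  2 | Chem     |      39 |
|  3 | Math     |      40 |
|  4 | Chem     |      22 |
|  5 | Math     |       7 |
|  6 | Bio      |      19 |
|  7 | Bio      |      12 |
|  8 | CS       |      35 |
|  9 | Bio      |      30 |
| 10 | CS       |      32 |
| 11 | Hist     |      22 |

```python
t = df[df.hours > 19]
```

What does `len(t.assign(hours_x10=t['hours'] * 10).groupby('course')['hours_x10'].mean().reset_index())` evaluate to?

6

filter rows where hours > 19:
   course  hours
0    Phys     33
1     Bio     33
2    Chem     39
3    Math     40
4    Chem     22
8      CS     35
9     Bio     30
10     CS     32
11   Hist     22
add column hours_x10 = t['hours'] * 10:
   course  hours  hours_x10
0    Phys     33        330
1     Bio     33        330
2    Chem     39        390
3    Math     40        400
4    Chem     22        220
8      CS     35        350
9     Bio     30        300
10     CS     32        320
11   Hist     22        220
group by course, mean of hours_x10:
course
Bio     315.0
CS      335.0
Chem    305.0
Hist    220.0
Math    400.0
Phys    330.0
Name: hours_x10, dtype: float64
reset_index():
  course  hours_x10
0    Bio      315.0
1     CS      335.0
2   Chem      305.0
3   Hist      220.0
4   Math      400.0
5   Phys      330.0
Reading off the number of rows, we get 6.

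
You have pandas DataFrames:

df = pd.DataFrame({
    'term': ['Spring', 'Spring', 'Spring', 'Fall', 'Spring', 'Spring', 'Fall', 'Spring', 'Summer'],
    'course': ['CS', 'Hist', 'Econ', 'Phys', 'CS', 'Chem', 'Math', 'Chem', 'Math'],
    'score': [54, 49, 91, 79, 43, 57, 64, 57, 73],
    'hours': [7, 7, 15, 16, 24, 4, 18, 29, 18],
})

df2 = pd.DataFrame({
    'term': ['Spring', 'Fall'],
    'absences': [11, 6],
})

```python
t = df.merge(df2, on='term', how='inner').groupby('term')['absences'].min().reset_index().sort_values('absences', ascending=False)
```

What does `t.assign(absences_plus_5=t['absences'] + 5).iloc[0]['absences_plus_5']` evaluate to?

merge on 'term' (how='inner') → 8 rows:
     term course  score  hours  absences
0  Spring     CS     54      7        11
1  Spring   Hist     49      7        11
2  Spring   Econ     91     15        11
3    Fall   Phys     79     16         6
4  Spring     CS     43     24        11
5  Spring   Chem     57      4        11
6    Fall   Math     64     18         6
7  Spring   Chem     57     29        11
group by term, min of absences:
term
Fall       6
Spring    11
Name: absences, dtype: int64
reset_index():
     term  absences
0    Fall         6
1  Spring        11
sort by absences descending:
     term  absences
1  Spring        11
0    Fall         6
add column absences_plus_5 = t['absences'] + 5:
     term  absences  absences_plus_5
1  Spring        11               16
0    Fall         6               11
Taking the value at position 0, column 'absences_plus_5' gives 16.

16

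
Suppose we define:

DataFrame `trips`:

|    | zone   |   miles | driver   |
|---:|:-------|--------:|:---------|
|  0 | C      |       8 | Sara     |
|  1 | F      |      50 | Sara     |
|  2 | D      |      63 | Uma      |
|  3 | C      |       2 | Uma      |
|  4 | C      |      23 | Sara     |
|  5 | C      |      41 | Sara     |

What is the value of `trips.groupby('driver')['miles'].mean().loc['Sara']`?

group by driver, mean of miles:
driver
Sara    30.5
Uma     32.5
Name: miles, dtype: float64
Taking the value at index 'Sara' gives 30.5.

30.5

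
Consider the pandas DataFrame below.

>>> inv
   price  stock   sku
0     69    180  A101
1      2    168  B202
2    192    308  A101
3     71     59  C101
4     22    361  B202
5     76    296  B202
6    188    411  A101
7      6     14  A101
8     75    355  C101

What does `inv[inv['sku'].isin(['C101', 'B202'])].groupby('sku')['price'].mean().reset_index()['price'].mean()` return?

filter rows where sku in ['C101', 'B202']:
   price  stock   sku
1      2    168  B202
3     71     59  C101
4     22    361  B202
5     76    296  B202
8     75    355  C101
group by sku, mean of price:
sku
B202    33.333333
C101    73.000000
Name: price, dtype: float64
reset_index():
    sku      price
0  B202  33.333333
1  C101  73.000000
Finally, mean of column 'price' = 53.1666666667.

53.1666666667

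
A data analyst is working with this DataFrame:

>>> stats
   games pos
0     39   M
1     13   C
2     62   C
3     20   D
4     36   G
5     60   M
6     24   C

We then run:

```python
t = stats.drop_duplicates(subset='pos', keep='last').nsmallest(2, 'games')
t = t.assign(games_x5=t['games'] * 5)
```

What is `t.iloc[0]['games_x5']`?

100

drop duplicate pos (keep=last):
   games pos
3     20   D
4     36   G
5     60   M
6     24   C
take 2 rows with smallest games:
   games pos
3     20   D
6     24   C
add column games_x5 = t['games'] * 5:
   games pos  games_x5
3     20   D       100
6     24   C       120
Finally, value at position 0, column 'games_x5' = 100.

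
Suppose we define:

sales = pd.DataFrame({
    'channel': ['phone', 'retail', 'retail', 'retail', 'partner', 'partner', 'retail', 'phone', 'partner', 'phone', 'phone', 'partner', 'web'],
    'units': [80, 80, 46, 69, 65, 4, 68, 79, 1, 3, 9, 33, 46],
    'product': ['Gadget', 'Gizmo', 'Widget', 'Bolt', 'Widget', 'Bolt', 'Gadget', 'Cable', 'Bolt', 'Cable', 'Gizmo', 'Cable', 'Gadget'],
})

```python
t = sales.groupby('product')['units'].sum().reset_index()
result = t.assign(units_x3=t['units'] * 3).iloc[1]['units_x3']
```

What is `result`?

345

group by product, sum of units:
product
Bolt       74
Cable     115
Gadget    194
Gizmo      89
Widget    111
Name: units, dtype: int64
reset_index():
  product  units
0    Bolt     74
1   Cable    115
2  Gadget    194
3   Gizmo     89
4  Widget    111
add column units_x3 = t['units'] * 3:
  product  units  units_x3
0    Bolt     74       222
1   Cable    115       345
2  Gadget    194       582
3   Gizmo     89       267
4  Widget    111       333
Reading off the value at position 1, column 'units_x3', we get 345.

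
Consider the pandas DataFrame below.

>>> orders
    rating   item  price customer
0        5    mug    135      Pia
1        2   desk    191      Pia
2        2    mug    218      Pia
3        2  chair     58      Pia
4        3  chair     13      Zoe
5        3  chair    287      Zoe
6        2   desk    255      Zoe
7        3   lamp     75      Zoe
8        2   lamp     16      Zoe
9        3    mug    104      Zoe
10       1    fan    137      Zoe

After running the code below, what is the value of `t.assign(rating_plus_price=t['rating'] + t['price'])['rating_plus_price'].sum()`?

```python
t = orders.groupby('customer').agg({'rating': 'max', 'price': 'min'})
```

group by customer: max(rating), min(price):
          rating  price
customer               
Pia            5     58
Zoe            3     13
add column rating_plus_price = t['rating'] + t['price']:
          rating  price  rating_plus_price
customer                                  
Pia            5     58                 63
Zoe            3     13                 16

79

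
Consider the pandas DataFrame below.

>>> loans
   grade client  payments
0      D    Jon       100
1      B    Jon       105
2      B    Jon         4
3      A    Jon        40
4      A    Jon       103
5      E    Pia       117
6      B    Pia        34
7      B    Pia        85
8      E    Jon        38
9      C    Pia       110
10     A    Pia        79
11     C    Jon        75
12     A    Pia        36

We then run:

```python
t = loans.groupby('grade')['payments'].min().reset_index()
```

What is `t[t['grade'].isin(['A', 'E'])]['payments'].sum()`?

74

group by grade, min of payments:
grade
A     36
B      4
C     75
D    100
E     38
Name: payments, dtype: int64
reset_index():
  grade  payments
0     A        36
1     B         4
2     C        75
3     D       100
4     E        38
filter rows where grade in ['A', 'E']:
  grade  payments
0     A        36
4     E        38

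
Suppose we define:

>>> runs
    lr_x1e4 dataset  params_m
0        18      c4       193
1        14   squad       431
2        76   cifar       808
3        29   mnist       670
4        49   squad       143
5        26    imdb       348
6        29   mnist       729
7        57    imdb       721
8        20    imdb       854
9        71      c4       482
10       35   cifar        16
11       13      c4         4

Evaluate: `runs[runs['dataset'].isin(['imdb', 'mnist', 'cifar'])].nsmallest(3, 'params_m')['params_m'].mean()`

filter rows where dataset in ['imdb', 'mnist', 'cifar']:
    lr_x1e4 dataset  params_m
2        76   cifar       808
3        29   mnist       670
5        26    imdb       348
6        29   mnist       729
7        57    imdb       721
8        20    imdb       854
10       35   cifar        16
take 3 rows with smallest params_m:
    lr_x1e4 dataset  params_m
10       35   cifar        16
5        26    imdb       348
3        29   mnist       670
So mean() = 344.666666667.

344.666666667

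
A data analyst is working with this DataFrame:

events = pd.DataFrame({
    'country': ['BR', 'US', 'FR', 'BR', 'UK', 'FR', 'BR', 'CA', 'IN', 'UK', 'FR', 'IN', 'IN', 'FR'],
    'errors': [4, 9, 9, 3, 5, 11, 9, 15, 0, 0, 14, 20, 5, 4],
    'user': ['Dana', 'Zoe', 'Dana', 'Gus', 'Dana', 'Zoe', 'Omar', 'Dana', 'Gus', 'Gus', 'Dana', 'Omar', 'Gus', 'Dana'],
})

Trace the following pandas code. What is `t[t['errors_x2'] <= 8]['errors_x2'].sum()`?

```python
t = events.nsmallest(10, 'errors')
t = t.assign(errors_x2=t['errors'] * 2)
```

22

take 10 rows with smallest errors:
   country  errors  user
8       IN       0   Gus
9       UK       0   Gus
3       BR       3   Gus
0       BR       4  Dana
13      FR       4  Dana
4       UK       5  Dana
12      IN       5   Gus
1       US       9   Zoe
2       FR       9  Dana
6       BR       9  Omar
add column errors_x2 = t['errors'] * 2:
   country  errors  user  errors_x2
8       IN       0   Gus          0
9       UK       0   Gus          0
3       BR       3   Gus          6
0       BR       4  Dana          8
13      FR       4  Dana          8
4       UK       5  Dana         10
12      IN       5   Gus         10
1       US       9   Zoe         18
2       FR       9  Dana         18
6       BR       9  Omar         18
filter rows where errors_x2 <= 8:
   country  errors  user  errors_x2
8       IN       0   Gus          0
9       UK       0   Gus          0
3       BR       3   Gus          6
0       BR       4  Dana          8
13      FR       4  Dana          8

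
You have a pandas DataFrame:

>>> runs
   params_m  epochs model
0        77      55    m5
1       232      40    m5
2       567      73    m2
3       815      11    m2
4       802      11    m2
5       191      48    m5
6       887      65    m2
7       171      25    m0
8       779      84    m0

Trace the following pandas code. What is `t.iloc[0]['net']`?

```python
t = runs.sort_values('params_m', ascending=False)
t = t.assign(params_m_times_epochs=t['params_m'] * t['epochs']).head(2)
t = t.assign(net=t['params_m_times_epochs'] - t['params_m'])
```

56768

sort by params_m descending:
   params_m  epochs model
6       887      65    m2
3       815      11    m2
4       802      11    m2
8       779      84    m0
2       567      73    m2
1       232      40    m5
5       191      48    m5
7       171      25    m0
0        77      55    m5
add column params_m_times_epochs = t['params_m'] * t['epochs']:
   params_m  epochs model  params_m_times_epochs
6       887      65    m2                  57655
3       815      11    m2                   8965
4       802      11    m2                   8822
8       779      84    m0                  65436
2       567      73    m2                  41391
1       232      40    m5                   9280
5       191      48    m5                   9168
7       171      25    m0                   4275
0        77      55    m5                   4235
take first 2 rows:
   params_m  epochs model  params_m_times_epochs
6       887      65    m2                  57655
3       815      11    m2                   8965
add column net = t['params_m_times_epochs'] - t['params_m']:
   params_m  epochs model  params_m_times_epochs    net
6       887      65    m2                  57655  56768
3       815      11    m2                   8965   8150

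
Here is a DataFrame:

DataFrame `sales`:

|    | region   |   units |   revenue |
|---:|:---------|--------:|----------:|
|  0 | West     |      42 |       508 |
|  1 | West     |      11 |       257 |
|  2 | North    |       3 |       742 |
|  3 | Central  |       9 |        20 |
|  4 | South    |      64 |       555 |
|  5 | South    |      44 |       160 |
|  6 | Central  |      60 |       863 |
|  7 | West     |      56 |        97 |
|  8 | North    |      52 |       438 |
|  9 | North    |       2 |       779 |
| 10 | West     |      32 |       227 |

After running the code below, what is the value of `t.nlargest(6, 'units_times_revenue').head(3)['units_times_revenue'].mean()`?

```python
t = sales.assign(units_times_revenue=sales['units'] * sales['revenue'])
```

add column units_times_revenue = sales['units'] * sales['revenue']:
     region  units  revenue  units_times_revenue
0      West     42      508                21336
1      West     11      257                 2827
2     North      3      742                 2226
3   Central      9       20                  180
4     South     64      555                35520
5     South     44      160                 7040
6   Central     60      863                51780
7      West     56       97                 5432
8     North     52      438                22776
9     North      2      779                 1558
10     West     32      227                 7264
take 6 rows with largest units_times_revenue:
     region  units  revenue  units_times_revenue
6   Central     60      863                51780
4     South     64      555                35520
8     North     52      438                22776
0      West     42      508                21336
10     West     32      227                 7264
5     South     44      160                 7040
take first 3 rows:
    region  units  revenue  units_times_revenue
6  Central     60      863                51780
4    South     64      555                35520
8    North     52      438                22776

36692.0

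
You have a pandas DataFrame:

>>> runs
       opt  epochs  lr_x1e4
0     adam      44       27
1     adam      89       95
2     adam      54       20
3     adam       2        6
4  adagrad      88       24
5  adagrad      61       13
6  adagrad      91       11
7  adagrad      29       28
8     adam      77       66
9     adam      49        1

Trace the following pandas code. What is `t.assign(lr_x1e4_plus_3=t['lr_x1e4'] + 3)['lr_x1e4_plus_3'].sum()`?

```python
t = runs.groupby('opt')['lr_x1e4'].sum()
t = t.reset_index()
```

297

group by opt, sum of lr_x1e4:
opt
adagrad     76
adam       215
Name: lr_x1e4, dtype: int64
reset_index():
       opt  lr_x1e4
0  adagrad       76
1     adam      215
add column lr_x1e4_plus_3 = t['lr_x1e4'] + 3:
       opt  lr_x1e4  lr_x1e4_plus_3
0  adagrad       76              79
1     adam      215             218
The sum of column 'lr_x1e4_plus_3' is 297.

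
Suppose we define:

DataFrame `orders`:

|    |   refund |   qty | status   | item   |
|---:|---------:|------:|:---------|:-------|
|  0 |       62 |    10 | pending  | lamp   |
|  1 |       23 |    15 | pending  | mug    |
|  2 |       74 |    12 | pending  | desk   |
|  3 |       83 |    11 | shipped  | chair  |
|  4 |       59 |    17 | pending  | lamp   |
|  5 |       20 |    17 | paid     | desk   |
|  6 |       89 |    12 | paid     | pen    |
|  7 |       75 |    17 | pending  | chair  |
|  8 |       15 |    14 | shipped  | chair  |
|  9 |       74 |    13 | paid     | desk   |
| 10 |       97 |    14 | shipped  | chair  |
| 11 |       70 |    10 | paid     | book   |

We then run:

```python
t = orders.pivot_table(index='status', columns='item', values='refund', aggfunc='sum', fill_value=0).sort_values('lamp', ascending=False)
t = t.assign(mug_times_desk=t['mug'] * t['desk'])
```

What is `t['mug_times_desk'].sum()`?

1702

pivot: rows=status, cols=item, sum(refund):
item     book  chair  desk  lamp  mug  pen
status                                    
paid       70      0    94     0    0   89
pending     0     75    74   121   23    0
shipped     0    195     0     0    0    0
sort by lamp descending:
item     book  chair  desk  lamp  mug  pen
status                                    
pending     0     75    74   121   23    0
paid       70      0    94     0    0   89
shipped     0    195     0     0    0    0
add column mug_times_desk = t['mug'] * t['desk']:
item     book  chair  desk  lamp  mug  pen  mug_times_desk
status                                                    
pending     0     75    74   121   23    0            1702
paid       70      0    94     0    0   89               0
shipped     0    195     0     0    0    0               0
So sum() = 1702.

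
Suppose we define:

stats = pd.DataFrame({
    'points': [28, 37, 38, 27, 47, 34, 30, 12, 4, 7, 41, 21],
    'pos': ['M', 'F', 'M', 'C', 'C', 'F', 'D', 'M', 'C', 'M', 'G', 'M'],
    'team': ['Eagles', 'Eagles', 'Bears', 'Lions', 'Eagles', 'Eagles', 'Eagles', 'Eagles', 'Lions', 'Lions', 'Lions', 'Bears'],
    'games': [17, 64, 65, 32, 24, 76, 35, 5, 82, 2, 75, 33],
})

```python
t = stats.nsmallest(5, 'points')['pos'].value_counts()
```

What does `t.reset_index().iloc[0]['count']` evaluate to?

3

take 5 rows with smallest points:
    points pos    team  games
8        4   C   Lions     82
9        7   M   Lions      2
7       12   M  Eagles      5
11      21   M   Bears     33
3       27   C   Lions     32
value_counts of pos:
pos
M    3
C    2
Name: count, dtype: int64
reset_index():
  pos  count
0   M      3
1   C      2
Taking the value at position 0, column 'count' gives 3.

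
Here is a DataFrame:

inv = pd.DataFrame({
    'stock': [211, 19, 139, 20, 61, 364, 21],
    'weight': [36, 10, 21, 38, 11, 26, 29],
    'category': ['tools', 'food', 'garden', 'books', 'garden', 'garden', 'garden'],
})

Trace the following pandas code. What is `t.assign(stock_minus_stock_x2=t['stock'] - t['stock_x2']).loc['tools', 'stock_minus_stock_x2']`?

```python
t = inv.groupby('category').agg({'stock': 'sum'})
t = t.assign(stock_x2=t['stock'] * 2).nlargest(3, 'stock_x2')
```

-211

group by category, sum of stock:
          stock
category       
books        20
food         19
garden      585
tools       211
add column stock_x2 = t['stock'] * 2:
          stock  stock_x2
category                 
books        20        40
food         19        38
garden      585      1170
tools       211       422
take 3 rows with largest stock_x2:
          stock  stock_x2
category                 
garden      585      1170
tools       211       422
books        20        40
add column stock_minus_stock_x2 = t['stock'] - t['stock_x2']:
          stock  stock_x2  stock_minus_stock_x2
category                                       
garden      585      1170                  -585
tools       211       422                  -211
books        20        40                   -20
value at row 'tools', column 'stock_minus_stock_x2' → -211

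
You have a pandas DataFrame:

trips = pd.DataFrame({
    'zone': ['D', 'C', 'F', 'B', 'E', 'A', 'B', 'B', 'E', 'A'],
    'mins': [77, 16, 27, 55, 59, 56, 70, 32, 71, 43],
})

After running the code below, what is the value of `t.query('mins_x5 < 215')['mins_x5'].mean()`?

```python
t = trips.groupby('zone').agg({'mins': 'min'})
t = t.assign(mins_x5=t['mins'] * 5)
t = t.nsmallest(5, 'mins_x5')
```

group by zone, min of mins:
      mins
zone      
A       43
B       32
C       16
D       77
E       59
F       27
add column mins_x5 = t['mins'] * 5:
      mins  mins_x5
zone               
A       43      215
B       32      160
C       16       80
D       77      385
E       59      295
F       27      135
take 5 rows with smallest mins_x5:
      mins  mins_x5
zone               
C       16       80
F       27      135
B       32      160
A       43      215
E       59      295
filter rows where mins_x5 < 215:
      mins  mins_x5
zone               
C       16       80
F       27      135
B       32      160
The mean of column 'mins_x5' is 125.0.

125.0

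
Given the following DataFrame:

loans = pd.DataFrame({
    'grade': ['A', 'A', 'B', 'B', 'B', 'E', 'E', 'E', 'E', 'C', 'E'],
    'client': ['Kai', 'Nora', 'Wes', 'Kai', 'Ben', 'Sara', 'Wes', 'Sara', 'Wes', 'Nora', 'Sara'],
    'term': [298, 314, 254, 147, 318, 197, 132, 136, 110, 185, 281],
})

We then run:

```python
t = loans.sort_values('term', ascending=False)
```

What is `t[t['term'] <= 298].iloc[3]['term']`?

sort by term descending:
   grade client  term
4      B    Ben   318
1      A   Nora   314
0      A    Kai   298
10     E   Sara   281
2      B    Wes   254
5      E   Sara   197
9      C   Nora   185
3      B    Kai   147
7      E   Sara   136
6      E    Wes   132
8      E    Wes   110
filter rows where term <= 298:
   grade client  term
0      A    Kai   298
10     E   Sara   281
2      B    Wes   254
5      E   Sara   197
9      C   Nora   185
3      B    Kai   147
7      E   Sara   136
6      E    Wes   132
8      E    Wes   110
Reading off the value at position 3, column 'term', we get 197.

197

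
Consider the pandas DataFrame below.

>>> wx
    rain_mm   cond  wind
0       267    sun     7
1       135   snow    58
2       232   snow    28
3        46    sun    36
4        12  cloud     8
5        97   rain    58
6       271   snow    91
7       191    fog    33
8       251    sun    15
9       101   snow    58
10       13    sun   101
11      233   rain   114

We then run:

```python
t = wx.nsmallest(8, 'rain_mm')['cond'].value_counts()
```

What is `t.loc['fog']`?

1

take 8 rows with smallest rain_mm:
    rain_mm   cond  wind
4        12  cloud     8
10       13    sun   101
3        46    sun    36
5        97   rain    58
9       101   snow    58
1       135   snow    58
7       191    fog    33
2       232   snow    28
value_counts of cond:
cond
snow     3
sun      2
cloud    1
rain     1
fog      1
Name: count, dtype: int64
Finally, value at index 'fog' = 1.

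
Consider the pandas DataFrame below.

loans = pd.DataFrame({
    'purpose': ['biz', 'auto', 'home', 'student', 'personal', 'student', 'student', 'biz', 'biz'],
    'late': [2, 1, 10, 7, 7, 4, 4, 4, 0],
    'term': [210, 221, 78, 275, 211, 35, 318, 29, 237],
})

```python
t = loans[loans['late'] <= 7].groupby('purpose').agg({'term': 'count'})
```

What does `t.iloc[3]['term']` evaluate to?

3

filter rows where late <= 7:
    purpose  late  term
0       biz     2   210
1      auto     1   221
3   student     7   275
4  personal     7   211
5   student     4    35
6   student     4   318
7       biz     4    29
8       biz     0   237
group by purpose, count of term:
          term
purpose       
auto         1
biz          3
personal     1
student      3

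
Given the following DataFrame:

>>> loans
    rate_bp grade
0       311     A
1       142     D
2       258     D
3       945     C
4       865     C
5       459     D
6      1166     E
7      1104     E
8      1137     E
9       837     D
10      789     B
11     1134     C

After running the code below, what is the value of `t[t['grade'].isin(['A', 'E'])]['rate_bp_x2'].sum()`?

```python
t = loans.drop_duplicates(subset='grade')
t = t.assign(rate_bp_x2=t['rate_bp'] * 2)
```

drop duplicate grade (keep=first):
    rate_bp grade
0       311     A
1       142     D
3       945     C
6      1166     E
10      789     B
add column rate_bp_x2 = t['rate_bp'] * 2:
    rate_bp grade  rate_bp_x2
0       311     A         622
1       142     D         284
3       945     C        1890
6      1166     E        2332
10      789     B        1578
filter rows where grade in ['A', 'E']:
   rate_bp grade  rate_bp_x2
0      311     A         622
6     1166     E        2332

2954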